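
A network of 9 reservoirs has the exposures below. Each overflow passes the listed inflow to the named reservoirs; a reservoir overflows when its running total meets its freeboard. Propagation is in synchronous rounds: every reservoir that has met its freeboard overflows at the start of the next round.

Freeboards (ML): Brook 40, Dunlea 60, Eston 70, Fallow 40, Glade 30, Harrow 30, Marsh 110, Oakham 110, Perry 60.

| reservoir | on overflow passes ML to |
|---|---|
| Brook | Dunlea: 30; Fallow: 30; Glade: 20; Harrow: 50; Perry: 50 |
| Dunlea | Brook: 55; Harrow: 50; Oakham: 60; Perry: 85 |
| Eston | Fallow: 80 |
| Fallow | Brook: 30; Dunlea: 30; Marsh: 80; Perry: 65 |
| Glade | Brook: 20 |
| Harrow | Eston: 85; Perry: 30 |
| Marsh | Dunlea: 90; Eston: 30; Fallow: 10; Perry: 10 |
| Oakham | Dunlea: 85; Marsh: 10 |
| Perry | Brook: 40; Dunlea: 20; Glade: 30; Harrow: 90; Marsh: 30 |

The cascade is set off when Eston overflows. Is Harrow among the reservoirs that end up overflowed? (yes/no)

Round 1 — Eston overflows (initial).
  Fallow: +80 → 80 ≥ 40
Round 2 — Fallow overflows.
  Brook: +30 → 30 < 40
  Dunlea: +30 → 30 < 60
  Marsh: +80 → 80 < 110
  Perry: +65 → 65 ≥ 60
Round 3 — Perry overflows.
  Brook: +40 → 70 ≥ 40
  Dunlea: +20 → 50 < 60
  Glade: +30 → 30 ≥ 30
  Harrow: +90 → 90 ≥ 30
  Marsh: +30 → 110 ≥ 110
Round 4 — Brook, Glade, Harrow, Marsh overflow.
  Dunlea: +30+90 → 170 ≥ 60
Round 5 — Dunlea overflows.
  Oakham: +60 → 60 < 110
No further overflows.

yes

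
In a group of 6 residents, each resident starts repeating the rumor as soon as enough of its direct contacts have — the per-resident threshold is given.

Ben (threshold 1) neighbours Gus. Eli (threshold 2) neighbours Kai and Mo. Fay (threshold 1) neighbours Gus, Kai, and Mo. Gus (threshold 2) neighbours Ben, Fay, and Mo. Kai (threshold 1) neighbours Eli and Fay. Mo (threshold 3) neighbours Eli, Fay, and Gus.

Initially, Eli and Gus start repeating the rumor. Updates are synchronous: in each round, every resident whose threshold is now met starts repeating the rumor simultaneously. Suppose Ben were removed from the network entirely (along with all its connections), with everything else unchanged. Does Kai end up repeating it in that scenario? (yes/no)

With Ben removed:
Round 1 — Eli, Gus start repeating the rumor (initial).
Round 2 — checking thresholds:
  Fay: 1 of 3 neighbours ≥ 1, starts repeating the rumor.
  Kai: 1 of 2 neighbours ≥ 1, starts repeating the rumor.
  Mo: 2 of 3 neighbours < 3, below threshold.
Round 3 — checking thresholds:
  Mo: 3 of 3 neighbours ≥ 3, starts repeating the rumor.
Round 4 — no new spreads; cascade stops.

yes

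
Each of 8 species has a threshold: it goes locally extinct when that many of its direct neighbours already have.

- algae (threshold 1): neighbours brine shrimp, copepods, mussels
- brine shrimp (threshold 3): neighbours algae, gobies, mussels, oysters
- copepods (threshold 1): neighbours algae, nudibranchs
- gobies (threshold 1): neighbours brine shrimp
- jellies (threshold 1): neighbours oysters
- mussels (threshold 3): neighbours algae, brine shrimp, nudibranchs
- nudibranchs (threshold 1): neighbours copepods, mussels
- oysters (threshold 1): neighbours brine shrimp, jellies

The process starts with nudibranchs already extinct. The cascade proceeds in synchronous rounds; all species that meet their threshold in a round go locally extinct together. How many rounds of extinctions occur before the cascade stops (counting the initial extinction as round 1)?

3

Round 1 — nudibranchs goes locally extinct (initial).
Round 2 — checking thresholds:
  copepods: 1 of 2 neighbours ≥ 1, goes locally extinct.
  mussels: 1 of 3 neighbours < 3, below threshold.
Round 3 — checking thresholds:
  algae: 1 of 3 neighbours ≥ 1, goes locally extinct.
  mussels: 1 of 3 neighbours < 3, below threshold.
Round 4 — no new extinctions; cascade stops.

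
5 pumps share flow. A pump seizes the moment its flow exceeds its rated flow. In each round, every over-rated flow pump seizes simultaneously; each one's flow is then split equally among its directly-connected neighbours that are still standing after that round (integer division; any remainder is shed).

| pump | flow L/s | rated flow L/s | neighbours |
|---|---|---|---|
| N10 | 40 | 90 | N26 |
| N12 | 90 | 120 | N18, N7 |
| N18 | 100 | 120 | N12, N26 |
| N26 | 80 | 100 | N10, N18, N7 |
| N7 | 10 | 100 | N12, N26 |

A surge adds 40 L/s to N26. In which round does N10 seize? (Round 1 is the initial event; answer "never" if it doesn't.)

never

Round 1 — N26 at 120 > 100. N26 seizes.
  N26 sheds 120 L/s to N10, N18, N7: 40 each.
    N10: 40+40 = 80 ≤ 90
    N18: 100+40 = 140 > 120
    N7: 10+40 = 50 ≤ 100
Round 2 — N18 seizes.
  N18 sheds 140 L/s to N12: 140 each.
    N12: 90+140 = 230 > 120
Round 3 — N12 seizes.
  N12 sheds 230 L/s to N7: 230 each.
    N7: 50+230 = 280 > 100
Round 4 — N7 seizes.
  N7 sheds 280 L/s: no online neighbours, lost.
No further seizures.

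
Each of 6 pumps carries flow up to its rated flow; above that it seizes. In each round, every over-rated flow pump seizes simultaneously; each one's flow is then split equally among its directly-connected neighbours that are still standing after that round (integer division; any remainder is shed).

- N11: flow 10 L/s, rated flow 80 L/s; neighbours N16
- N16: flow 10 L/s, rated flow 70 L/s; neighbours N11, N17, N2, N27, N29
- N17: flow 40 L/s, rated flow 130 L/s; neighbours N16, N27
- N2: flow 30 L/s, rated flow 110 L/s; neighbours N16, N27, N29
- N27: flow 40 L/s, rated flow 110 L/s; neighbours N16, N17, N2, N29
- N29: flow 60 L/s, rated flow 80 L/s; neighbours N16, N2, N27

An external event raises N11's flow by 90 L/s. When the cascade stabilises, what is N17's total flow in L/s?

Round 1 — N11 at 100 > 80. N11 seizes.
  N11 sheds 100 L/s to N16: 100 each.
    N16: 10+100 = 110 > 70
Round 2 — N16 seizes.
  N16 sheds 110 L/s to N17, N2, N27, N29: 27 each (2 lost).
    N17: 40+27 = 67 ≤ 130
    N2: 30+27 = 57 ≤ 110
    N27: 40+27 = 67 ≤ 110
    N29: 60+27 = 87 > 80
Round 3 — N29 seizes.
  N29 sheds 87 L/s to N2, N27: 43 each (1 lost).
    N2: 57+43 = 100 ≤ 110
    N27: 67+43 = 110 ≤ 110
No further seizures.

67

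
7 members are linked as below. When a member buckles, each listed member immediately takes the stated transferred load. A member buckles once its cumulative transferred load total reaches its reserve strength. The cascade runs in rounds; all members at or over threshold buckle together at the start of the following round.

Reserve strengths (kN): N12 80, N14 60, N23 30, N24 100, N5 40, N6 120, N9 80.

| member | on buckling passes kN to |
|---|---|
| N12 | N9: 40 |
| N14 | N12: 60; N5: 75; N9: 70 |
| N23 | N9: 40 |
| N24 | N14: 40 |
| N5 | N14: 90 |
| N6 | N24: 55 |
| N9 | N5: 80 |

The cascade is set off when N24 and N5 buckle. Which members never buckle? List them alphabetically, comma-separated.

N12, N23, N6, N9

Round 1 — N24, N5 buckle (initial).
  N14: +40+90 → 130 ≥ 60
Round 2 — N14 buckles.
  N12: +60 → 60 < 80
  N9: +70 → 70 < 80
No further bucklings.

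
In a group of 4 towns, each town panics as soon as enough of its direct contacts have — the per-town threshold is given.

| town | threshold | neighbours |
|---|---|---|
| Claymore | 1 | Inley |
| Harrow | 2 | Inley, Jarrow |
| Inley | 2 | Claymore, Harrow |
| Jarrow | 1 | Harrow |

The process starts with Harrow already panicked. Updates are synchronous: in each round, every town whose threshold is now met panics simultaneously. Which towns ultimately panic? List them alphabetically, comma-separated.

Round 1 — Harrow panics (initial).
Round 2 — checking thresholds:
  Inley: 1 of 2 neighbours < 2, below threshold.
  Jarrow: 1 of 1 neighbours ≥ 1, panics.
Round 3 — no new panics; cascade stops.

Harrow, Jarrow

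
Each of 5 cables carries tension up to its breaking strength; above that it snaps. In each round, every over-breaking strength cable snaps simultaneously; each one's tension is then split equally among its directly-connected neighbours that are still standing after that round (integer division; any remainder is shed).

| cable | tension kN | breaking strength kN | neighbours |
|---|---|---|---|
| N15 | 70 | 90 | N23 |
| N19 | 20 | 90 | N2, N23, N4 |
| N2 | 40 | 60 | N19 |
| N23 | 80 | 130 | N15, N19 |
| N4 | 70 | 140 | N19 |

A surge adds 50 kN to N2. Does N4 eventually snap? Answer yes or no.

Round 1 — N2 at 90 > 60. N2 snaps.
  N2 sheds 90 kN to N19: 90 each.
    N19: 20+90 = 110 > 90
Round 2 — N19 snaps.
  N19 sheds 110 kN to N23, N4: 55 each.
    N23: 80+55 = 135 > 130
    N4: 70+55 = 125 ≤ 140
Round 3 — N23 snaps.
  N23 sheds 135 kN to N15: 135 each.
    N15: 70+135 = 205 > 90
Round 4 — N15 snaps.
  N15 sheds 205 kN: no online neighbours, lost.
No further breaks.

no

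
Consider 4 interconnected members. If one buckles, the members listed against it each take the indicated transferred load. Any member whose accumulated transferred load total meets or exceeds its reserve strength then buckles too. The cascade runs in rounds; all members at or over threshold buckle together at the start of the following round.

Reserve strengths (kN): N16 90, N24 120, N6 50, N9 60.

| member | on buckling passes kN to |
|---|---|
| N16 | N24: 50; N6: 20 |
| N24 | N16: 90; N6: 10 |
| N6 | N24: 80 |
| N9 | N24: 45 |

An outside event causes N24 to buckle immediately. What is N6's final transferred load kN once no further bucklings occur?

30

Round 1 — N24 buckles (initial).
  N16: +90 → 90 ≥ 90
  N6: +10 → 10 < 50
Round 2 — N16 buckles.
  N6: +20 → 30 < 50
No further bucklings.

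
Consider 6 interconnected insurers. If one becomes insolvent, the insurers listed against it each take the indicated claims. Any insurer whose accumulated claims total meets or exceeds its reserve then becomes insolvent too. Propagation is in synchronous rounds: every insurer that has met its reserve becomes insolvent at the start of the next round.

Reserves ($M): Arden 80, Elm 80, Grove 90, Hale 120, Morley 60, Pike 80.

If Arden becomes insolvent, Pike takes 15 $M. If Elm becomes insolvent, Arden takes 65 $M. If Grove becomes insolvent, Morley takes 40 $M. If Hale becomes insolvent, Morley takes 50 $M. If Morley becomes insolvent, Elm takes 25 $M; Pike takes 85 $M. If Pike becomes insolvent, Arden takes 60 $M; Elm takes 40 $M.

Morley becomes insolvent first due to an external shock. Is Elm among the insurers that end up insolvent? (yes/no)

no

Round 1 — Morley becomes insolvent (initial).
  Elm: +25 → 25 < 80
  Pike: +85 → 85 ≥ 80
Round 2 — Pike becomes insolvent.
  Arden: +60 → 60 < 80
  Elm: +40 → 65 < 80
No further insolvencies.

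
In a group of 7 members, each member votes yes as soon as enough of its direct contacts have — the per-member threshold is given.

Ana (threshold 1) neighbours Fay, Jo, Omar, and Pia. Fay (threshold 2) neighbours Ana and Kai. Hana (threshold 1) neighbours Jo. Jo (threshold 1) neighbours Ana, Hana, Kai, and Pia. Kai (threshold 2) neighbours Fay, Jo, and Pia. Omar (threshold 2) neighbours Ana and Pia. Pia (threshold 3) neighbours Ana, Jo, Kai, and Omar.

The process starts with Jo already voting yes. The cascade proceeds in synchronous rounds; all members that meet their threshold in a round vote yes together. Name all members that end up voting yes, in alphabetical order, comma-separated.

Round 1 — Jo votes yes (initial).
Round 2 — checking thresholds:
  Ana: 1 of 4 neighbours ≥ 1, votes yes.
  Hana: 1 of 1 neighbours ≥ 1, votes yes.
  Kai: 1 of 3 neighbours < 2, not yet.
  Pia: 1 of 4 neighbours < 3, not yet.
Round 3 — no new yes votes; cascade stops.

Ana, Hana, Jo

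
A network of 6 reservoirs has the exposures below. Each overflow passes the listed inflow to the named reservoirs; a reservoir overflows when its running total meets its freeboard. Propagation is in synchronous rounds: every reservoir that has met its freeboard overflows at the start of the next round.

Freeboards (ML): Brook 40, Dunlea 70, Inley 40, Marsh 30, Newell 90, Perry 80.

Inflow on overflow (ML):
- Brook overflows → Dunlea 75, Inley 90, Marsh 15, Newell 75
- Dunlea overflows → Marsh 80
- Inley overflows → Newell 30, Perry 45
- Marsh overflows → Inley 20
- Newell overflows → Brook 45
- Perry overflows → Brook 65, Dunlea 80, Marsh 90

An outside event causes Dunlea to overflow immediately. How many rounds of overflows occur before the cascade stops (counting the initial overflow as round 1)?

Round 1 — Dunlea overflows (initial).
  Marsh: +80 → 80 ≥ 30
Round 2 — Marsh overflows.
  Inley: +20 → 20 < 40
No further overflows.

2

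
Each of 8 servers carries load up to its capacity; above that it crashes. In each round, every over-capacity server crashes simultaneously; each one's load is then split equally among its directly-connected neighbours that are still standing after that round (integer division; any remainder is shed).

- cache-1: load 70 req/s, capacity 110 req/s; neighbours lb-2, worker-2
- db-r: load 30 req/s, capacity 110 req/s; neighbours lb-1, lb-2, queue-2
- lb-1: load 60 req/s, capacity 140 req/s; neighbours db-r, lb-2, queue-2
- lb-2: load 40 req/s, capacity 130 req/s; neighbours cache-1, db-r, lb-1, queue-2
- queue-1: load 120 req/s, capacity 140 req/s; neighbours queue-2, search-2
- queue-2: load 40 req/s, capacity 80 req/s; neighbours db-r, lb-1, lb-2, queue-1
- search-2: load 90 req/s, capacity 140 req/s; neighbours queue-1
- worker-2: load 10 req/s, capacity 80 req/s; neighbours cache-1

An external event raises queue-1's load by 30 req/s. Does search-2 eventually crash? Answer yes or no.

Round 1 — queue-1 at 150 > 140. queue-1 crashes.
  queue-1 sheds 150 req/s to queue-2, search-2: 75 each.
    queue-2: 40+75 = 115 > 80
    search-2: 90+75 = 165 > 140
Round 2 — queue-2, search-2 crash.
  queue-2 sheds 115 req/s to db-r, lb-1, lb-2: 38 each (1 lost).
    db-r: 30+38 = 68 ≤ 110
    lb-1: 60+38 = 98 ≤ 140
    lb-2: 40+38 = 78 ≤ 130
  search-2 sheds 165 req/s: no online neighbours, lost.
No further crashes.

yes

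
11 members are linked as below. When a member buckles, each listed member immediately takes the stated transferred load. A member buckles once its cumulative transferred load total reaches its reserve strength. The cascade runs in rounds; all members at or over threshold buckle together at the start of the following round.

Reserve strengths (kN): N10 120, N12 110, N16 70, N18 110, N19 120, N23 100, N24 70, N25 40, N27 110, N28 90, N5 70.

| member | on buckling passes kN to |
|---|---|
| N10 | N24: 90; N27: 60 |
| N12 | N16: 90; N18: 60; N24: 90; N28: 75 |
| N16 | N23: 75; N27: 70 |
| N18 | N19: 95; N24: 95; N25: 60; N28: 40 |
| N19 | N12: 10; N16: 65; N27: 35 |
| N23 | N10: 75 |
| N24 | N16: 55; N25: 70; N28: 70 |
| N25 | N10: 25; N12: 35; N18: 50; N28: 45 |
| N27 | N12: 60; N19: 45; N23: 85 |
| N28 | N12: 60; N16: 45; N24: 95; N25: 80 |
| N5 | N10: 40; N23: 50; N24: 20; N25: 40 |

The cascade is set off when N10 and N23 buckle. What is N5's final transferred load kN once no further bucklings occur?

0

Round 1 — N10, N23 buckle (initial).
  N24: +90 → 90 ≥ 70
  N27: +60 → 60 < 110
Round 2 — N24 buckles.
  N16: +55 → 55 < 70
  N25: +70 → 70 ≥ 40
  N28: +70 → 70 < 90
Round 3 — N25 buckles.
  N12: +35 → 35 < 110
  N18: +50 → 50 < 110
  N28: +45 → 115 ≥ 90
Round 4 — N28 buckles.
  N12: +60 → 95 < 110
  N16: +45 → 100 ≥ 70
Round 5 — N16 buckles.
  N27: +70 → 130 ≥ 110
Round 6 — N27 buckles.
  N12: +60 → 155 ≥ 110
  N19: +45 → 45 < 120
Round 7 — N12 buckles.
  N18: +60 → 110 ≥ 110
Round 8 — N18 buckles.
  N19: +95 → 140 ≥ 120
Round 9 — N19 buckles.
No further bucklings.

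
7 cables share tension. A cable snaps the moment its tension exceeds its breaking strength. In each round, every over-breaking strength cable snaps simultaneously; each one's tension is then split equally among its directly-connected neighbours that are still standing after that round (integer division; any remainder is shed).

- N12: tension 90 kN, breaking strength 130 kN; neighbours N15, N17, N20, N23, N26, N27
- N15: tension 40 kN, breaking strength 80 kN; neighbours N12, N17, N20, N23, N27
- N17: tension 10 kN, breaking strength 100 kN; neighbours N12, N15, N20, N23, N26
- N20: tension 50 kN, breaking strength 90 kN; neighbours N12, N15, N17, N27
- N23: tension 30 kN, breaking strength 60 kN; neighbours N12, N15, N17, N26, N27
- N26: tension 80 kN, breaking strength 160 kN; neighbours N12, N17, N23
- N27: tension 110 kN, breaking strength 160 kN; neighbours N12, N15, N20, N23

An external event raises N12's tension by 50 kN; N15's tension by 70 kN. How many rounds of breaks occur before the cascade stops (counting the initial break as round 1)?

Round 1 — N12 at 140 > 130; N15 at 110 > 80. N12, N15 snap.
  N12 sheds 140 kN to N17, N20, N23, N26, N27: 28 each.
    N17: 10+28 = 38 ≤ 100
    N20: 50+28 = 78 ≤ 90
    N23: 30+28 = 58 ≤ 60
    N26: 80+28 = 108 ≤ 160
    N27: 110+28 = 138 ≤ 160
  N15 sheds 110 kN to N17, N20, N23, N27: 27 each (2 lost).
    N17: 38+27 = 65 ≤ 100
    N20: 78+27 = 105 > 90
    N23: 58+27 = 85 > 60
    N27: 138+27 = 165 > 160
Round 2 — N20, N23, N27 snap.
  N20 sheds 105 kN to N17: 105 each.
    N17: 65+105 = 170 > 100
  N23 sheds 85 kN to N17, N26: 42 each (1 lost).
    N17: 170+42 = 212 > 100
    N26: 108+42 = 150 ≤ 160
  N27 sheds 165 kN: no online neighbours, lost.
Round 3 — N17 snaps.
  N17 sheds 212 kN to N26: 212 each.
    N26: 150+212 = 362 > 160
Round 4 — N26 snaps.
  N26 sheds 362 kN: no online neighbours, lost.
No further breaks.

4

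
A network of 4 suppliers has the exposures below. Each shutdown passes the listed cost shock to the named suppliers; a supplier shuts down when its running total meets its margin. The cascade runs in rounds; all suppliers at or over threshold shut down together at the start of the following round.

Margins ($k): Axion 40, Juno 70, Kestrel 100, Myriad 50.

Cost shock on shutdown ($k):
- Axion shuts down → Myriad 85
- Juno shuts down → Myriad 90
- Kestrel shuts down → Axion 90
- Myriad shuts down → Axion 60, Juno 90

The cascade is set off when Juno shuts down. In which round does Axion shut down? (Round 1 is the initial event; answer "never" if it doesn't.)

3

Round 1 — Juno shuts down (initial).
  Myriad: +90 → 90 ≥ 50
Round 2 — Myriad shuts down.
  Axion: +60 → 60 ≥ 40
Round 3 — Axion shuts down.
No further shutdowns.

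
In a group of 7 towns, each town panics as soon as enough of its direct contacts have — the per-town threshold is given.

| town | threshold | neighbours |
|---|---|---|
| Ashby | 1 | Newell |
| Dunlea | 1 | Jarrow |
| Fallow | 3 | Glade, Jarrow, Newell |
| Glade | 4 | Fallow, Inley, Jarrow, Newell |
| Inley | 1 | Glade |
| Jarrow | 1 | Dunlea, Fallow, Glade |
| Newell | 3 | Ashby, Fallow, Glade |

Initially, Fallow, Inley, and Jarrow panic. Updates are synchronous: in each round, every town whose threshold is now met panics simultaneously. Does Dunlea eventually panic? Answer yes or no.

Round 1 — Fallow, Inley, Jarrow panic (initial).
Round 2 — checking thresholds:
  Dunlea: 1 of 1 neighbours ≥ 1, panics.
  Glade: 3 of 4 neighbours < 4, not yet.
  Newell: 1 of 3 neighbours < 3, not yet.
Round 3 — no new panics; cascade stops.

yes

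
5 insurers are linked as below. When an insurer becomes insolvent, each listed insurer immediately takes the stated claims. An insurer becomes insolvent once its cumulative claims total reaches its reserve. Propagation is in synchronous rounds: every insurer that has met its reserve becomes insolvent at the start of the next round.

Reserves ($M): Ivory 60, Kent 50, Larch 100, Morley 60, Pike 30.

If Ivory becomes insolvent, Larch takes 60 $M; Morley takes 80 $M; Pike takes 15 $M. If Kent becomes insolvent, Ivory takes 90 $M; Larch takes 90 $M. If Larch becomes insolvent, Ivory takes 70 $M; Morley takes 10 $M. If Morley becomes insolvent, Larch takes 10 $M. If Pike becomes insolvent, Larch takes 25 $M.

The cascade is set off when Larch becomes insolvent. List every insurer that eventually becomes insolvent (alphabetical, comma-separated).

Round 1 — Larch becomes insolvent (initial).
  Ivory: +70 → 70 ≥ 60
  Morley: +10 → 10 < 60
Round 2 — Ivory becomes insolvent.
  Morley: +80 → 90 ≥ 60
  Pike: +15 → 15 < 30
Round 3 — Morley becomes insolvent.
No further insolvencies.

Ivory, Larch, Morley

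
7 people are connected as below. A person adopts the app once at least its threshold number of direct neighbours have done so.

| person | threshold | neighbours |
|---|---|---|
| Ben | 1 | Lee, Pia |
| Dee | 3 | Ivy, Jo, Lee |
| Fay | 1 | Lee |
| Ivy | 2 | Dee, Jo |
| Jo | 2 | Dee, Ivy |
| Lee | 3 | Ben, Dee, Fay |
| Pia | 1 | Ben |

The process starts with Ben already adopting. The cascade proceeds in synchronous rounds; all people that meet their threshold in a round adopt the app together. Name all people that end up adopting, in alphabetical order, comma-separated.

Round 1 — Ben adopts the app (initial).
Round 2 — checking thresholds:
  Lee: 1 of 3 neighbours < 3, not yet.
  Pia: 1 of 1 neighbours ≥ 1, adopts the app.
Round 3 — no new adoptions; cascade stops.

Ben, Pia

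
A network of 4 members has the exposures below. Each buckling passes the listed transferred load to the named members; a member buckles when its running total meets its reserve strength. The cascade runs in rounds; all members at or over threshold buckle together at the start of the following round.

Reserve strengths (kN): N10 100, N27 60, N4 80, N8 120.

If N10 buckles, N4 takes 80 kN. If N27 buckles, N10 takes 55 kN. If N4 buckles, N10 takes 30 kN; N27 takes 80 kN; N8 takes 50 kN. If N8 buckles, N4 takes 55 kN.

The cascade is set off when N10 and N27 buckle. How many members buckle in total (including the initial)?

3

Round 1 — N10, N27 buckle (initial).
  N4: +80 → 80 ≥ 80
Round 2 — N4 buckles.
  N8: +50 → 50 < 120
No further bucklings.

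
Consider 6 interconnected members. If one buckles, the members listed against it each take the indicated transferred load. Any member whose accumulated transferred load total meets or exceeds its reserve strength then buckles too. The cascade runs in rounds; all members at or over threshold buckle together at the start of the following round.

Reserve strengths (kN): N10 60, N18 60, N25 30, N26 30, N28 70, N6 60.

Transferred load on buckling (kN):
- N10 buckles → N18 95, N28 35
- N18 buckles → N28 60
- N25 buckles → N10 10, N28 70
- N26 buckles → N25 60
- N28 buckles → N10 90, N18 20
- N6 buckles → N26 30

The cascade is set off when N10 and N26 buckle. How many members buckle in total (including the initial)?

5

Round 1 — N10, N26 buckle (initial).
  N18: +95 → 95 ≥ 60
  N25: +60 → 60 ≥ 30
  N28: +35 → 35 < 70
Round 2 — N18, N25 buckle.
  N28: +60+70 → 165 ≥ 70
Round 3 — N28 buckles.
No further bucklings.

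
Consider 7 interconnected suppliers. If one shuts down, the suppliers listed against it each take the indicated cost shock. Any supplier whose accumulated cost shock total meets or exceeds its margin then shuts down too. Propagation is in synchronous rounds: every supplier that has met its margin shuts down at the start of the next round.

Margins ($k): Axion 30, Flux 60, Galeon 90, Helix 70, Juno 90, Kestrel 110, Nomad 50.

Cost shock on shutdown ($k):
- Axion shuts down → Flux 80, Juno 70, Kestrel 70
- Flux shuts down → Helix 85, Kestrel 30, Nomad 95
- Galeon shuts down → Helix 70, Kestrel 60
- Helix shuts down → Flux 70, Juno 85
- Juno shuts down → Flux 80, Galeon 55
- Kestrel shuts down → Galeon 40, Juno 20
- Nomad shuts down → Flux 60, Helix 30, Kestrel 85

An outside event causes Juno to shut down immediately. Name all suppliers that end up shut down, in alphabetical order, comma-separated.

Round 1 — Juno shuts down (initial).
  Flux: +80 → 80 ≥ 60
  Galeon: +55 → 55 < 90
Round 2 — Flux shuts down.
  Helix: +85 → 85 ≥ 70
  Kestrel: +30 → 30 < 110
  Nomad: +95 → 95 ≥ 50
Round 3 — Helix, Nomad shut down.
  Kestrel: +85 → 115 ≥ 110
Round 4 — Kestrel shuts down.
  Galeon: +40 → 95 ≥ 90
Round 5 — Galeon shuts down.
No further shutdowns.

Flux, Galeon, Helix, Juno, Kestrel, Nomad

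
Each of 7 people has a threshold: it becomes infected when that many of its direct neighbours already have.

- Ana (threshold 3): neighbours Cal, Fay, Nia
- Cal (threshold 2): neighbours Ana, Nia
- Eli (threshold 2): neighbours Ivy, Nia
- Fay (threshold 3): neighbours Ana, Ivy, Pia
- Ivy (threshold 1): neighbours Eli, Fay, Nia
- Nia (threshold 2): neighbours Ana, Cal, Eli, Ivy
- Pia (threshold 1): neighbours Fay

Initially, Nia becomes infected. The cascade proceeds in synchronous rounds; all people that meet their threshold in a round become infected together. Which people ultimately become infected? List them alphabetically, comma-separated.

Round 1 — Nia becomes infected (initial).
Round 2 — checking thresholds:
  Ana: 1 of 3 neighbours < 3, holds.
  Cal: 1 of 2 neighbours < 2, holds.
  Eli: 1 of 2 neighbours < 2, holds.
  Ivy: 1 of 3 neighbours ≥ 1, becomes infected.
Round 3 — checking thresholds:
  Ana: 1 of 3 neighbours < 3, holds.
  Cal: 1 of 2 neighbours < 2, holds.
  Eli: 2 of 2 neighbours ≥ 2, becomes infected.
  Fay: 1 of 3 neighbours < 3, holds.
Round 4 — no new infections; cascade stops.

Eli, Ivy, Nia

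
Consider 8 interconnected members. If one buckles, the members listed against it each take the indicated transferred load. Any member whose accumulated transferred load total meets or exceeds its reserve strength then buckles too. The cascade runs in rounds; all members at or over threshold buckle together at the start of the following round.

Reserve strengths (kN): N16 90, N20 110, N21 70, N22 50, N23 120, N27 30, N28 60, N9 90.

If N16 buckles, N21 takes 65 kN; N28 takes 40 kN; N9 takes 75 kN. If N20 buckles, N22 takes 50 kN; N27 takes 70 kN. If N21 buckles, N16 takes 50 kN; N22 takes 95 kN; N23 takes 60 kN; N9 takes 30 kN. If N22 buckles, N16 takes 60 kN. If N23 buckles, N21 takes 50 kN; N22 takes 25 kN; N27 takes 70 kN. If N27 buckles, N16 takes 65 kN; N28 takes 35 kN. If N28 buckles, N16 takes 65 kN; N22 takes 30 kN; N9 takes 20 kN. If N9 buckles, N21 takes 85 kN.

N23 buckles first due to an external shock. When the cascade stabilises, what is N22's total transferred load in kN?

25

Round 1 — N23 buckles (initial).
  N21: +50 → 50 < 70
  N22: +25 → 25 < 50
  N27: +70 → 70 ≥ 30
Round 2 — N27 buckles.
  N16: +65 → 65 < 90
  N28: +35 → 35 < 60
No further bucklings.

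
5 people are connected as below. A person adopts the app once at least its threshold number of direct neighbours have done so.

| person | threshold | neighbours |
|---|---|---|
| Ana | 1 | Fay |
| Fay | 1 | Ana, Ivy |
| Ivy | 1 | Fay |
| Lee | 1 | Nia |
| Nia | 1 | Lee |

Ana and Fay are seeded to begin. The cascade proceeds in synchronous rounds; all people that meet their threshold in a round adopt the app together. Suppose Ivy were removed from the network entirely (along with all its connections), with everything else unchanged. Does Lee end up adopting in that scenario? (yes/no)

With Ivy removed:
Round 1 — Ana, Fay adopt the app (initial).
Round 2 — no new adoptions; cascade stops.

no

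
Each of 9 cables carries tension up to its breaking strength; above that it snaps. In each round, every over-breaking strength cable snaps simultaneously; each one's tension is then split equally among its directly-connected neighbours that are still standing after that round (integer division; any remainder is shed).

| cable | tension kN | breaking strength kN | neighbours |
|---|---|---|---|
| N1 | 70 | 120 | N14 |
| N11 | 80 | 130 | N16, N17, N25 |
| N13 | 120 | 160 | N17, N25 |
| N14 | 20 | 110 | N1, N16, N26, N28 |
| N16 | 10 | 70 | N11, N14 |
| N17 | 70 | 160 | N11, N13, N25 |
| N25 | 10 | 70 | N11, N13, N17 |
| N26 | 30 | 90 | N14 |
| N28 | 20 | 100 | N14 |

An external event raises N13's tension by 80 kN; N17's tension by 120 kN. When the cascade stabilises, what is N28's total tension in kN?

88

Round 1 — N13 at 200 > 160; N17 at 190 > 160. N13, N17 snap.
  N13 sheds 200 kN to N25: 200 each.
    N25: 10+200 = 210 > 70
  N17 sheds 190 kN to N11, N25: 95 each.
    N11: 80+95 = 175 > 130
    N25: 210+95 = 305 > 70
Round 2 — N11, N25 snap.
  N11 sheds 175 kN to N16: 175 each.
    N16: 10+175 = 185 > 70
  N25 sheds 305 kN: no online neighbours, lost.
Round 3 — N16 snaps.
  N16 sheds 185 kN to N14: 185 each.
    N14: 20+185 = 205 > 110
Round 4 — N14 snaps.
  N14 sheds 205 kN to N1, N26, N28: 68 each (1 lost).
    N1: 70+68 = 138 > 120
    N26: 30+68 = 98 > 90
    N28: 20+68 = 88 ≤ 100
Round 5 — N1, N26 snap.
  N1 sheds 138 kN: no online neighbours, lost.
  N26 sheds 98 kN: no online neighbours, lost.
No further breaks.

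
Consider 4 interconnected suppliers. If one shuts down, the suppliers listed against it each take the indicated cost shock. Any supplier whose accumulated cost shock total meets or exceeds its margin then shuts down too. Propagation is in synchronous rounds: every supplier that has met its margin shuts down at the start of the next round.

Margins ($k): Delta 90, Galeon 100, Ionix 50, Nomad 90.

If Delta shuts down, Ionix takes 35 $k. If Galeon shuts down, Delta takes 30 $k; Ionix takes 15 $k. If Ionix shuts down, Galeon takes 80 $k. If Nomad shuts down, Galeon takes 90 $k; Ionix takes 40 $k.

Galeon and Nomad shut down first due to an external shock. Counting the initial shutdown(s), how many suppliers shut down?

Round 1 — Galeon, Nomad shut down (initial).
  Delta: +30 → 30 < 90
  Ionix: +15+40 → 55 ≥ 50
Round 2 — Ionix shuts down.
No further shutdowns.

3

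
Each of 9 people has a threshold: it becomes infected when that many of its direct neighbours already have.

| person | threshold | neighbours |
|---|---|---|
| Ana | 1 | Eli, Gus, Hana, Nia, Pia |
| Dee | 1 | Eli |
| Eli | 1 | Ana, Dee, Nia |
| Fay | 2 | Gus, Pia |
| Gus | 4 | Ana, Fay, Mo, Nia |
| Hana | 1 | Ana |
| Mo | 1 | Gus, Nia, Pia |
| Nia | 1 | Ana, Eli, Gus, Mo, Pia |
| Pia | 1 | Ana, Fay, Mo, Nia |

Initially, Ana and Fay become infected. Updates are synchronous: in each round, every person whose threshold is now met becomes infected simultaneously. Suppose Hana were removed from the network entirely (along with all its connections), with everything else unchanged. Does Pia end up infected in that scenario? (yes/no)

With Hana removed:
Round 1 — Ana, Fay become infected (initial).
Round 2 — checking thresholds:
  Eli: 1 of 3 neighbours ≥ 1, becomes infected.
  Gus: 2 of 4 neighbours < 4, below threshold.
  Nia: 1 of 5 neighbours ≥ 1, becomes infected.
  Pia: 2 of 4 neighbours ≥ 1, becomes infected.
Round 3 — checking thresholds:
  Dee: 1 of 1 neighbours ≥ 1, becomes infected.
  Gus: 3 of 4 neighbours < 4, below threshold.
  Mo: 2 of 3 neighbours ≥ 1, becomes infected.
Round 4 — checking thresholds:
  Gus: 4 of 4 neighbours ≥ 4, becomes infected.
Round 5 — no new infections; cascade stops.

yes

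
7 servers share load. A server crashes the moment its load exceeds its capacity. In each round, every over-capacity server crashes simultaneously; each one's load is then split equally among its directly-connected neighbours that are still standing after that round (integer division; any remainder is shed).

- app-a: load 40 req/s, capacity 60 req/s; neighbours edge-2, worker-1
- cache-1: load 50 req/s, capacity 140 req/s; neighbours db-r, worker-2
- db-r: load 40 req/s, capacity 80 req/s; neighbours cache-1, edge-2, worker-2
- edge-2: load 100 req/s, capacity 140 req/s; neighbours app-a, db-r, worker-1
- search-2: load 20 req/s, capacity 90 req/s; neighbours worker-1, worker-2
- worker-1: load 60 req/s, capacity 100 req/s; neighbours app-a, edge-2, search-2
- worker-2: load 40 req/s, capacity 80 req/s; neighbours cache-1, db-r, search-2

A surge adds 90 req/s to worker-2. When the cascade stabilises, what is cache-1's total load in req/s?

Round 1 — worker-2 at 130 > 80. worker-2 crashes.
  worker-2 sheds 130 req/s to cache-1, db-r, search-2: 43 each (1 lost).
    cache-1: 50+43 = 93 ≤ 140
    db-r: 40+43 = 83 > 80
    search-2: 20+43 = 63 ≤ 90
Round 2 — db-r crashes.
  db-r sheds 83 req/s to cache-1, edge-2: 41 each (1 lost).
    cache-1: 93+41 = 134 ≤ 140
    edge-2: 100+41 = 141 > 140
Round 3 — edge-2 crashes.
  edge-2 sheds 141 req/s to app-a, worker-1: 70 each (1 lost).
    app-a: 40+70 = 110 > 60
    worker-1: 60+70 = 130 > 100
Round 4 — app-a, worker-1 crash.
  app-a sheds 110 req/s: no online neighbours, lost.
  worker-1 sheds 130 req/s to search-2: 130 each.
    search-2: 63+130 = 193 > 90
Round 5 — search-2 crashes.
  search-2 sheds 193 req/s: no online neighbours, lost.
No further crashes.

134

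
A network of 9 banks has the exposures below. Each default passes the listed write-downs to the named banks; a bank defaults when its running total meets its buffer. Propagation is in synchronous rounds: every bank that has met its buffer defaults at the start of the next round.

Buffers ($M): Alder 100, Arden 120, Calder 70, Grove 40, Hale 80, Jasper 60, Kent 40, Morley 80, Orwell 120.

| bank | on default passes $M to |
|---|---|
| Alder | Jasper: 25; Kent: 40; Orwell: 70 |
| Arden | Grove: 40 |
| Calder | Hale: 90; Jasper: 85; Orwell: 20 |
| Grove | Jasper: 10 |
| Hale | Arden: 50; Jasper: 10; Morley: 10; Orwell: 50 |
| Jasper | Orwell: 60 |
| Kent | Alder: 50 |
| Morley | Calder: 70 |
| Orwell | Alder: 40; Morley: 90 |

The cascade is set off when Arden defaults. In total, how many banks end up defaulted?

2

Round 1 — Arden defaults (initial).
  Grove: +40 → 40 ≥ 40
Round 2 — Grove defaults.
  Jasper: +10 → 10 < 60
No further defaults.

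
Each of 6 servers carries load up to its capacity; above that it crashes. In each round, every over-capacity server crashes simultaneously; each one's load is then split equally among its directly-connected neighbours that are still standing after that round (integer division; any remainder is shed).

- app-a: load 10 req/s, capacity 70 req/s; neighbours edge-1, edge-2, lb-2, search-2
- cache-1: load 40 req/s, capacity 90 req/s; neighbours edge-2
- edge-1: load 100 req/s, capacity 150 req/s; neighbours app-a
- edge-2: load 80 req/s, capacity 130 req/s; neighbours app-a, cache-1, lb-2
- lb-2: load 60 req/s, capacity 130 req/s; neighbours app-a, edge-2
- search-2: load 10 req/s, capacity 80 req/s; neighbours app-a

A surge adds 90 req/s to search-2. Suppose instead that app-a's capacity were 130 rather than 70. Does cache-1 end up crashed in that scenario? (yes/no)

With app-a's capacity at 130:
Round 1 — search-2 at 100 > 80. search-2 crashes.
  search-2 sheds 100 req/s to app-a: 100 each.
    app-a: 10+100 = 110 ≤ 130
No further crashes.

no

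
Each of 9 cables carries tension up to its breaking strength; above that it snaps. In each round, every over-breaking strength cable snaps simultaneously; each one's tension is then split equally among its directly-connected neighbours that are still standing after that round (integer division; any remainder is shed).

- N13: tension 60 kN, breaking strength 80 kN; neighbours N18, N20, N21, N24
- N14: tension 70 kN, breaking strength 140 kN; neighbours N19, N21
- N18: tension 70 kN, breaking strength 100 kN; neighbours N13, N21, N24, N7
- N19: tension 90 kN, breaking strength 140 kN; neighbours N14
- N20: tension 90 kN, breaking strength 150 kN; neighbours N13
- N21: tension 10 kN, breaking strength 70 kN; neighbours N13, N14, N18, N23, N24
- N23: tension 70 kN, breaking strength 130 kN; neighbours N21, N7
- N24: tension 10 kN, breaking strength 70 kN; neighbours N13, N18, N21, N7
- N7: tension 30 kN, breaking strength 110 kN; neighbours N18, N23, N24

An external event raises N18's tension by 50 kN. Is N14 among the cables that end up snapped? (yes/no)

no

Round 1 — N18 at 120 > 100. N18 snaps.
  N18 sheds 120 kN to N13, N21, N24, N7: 30 each.
    N13: 60+30 = 90 > 80
    N21: 10+30 = 40 ≤ 70
    N24: 10+30 = 40 ≤ 70
    N7: 30+30 = 60 ≤ 110
Round 2 — N13 snaps.
  N13 sheds 90 kN to N20, N21, N24: 30 each.
    N20: 90+30 = 120 ≤ 150
    N21: 40+30 = 70 ≤ 70
    N24: 40+30 = 70 ≤ 70
No further breaks.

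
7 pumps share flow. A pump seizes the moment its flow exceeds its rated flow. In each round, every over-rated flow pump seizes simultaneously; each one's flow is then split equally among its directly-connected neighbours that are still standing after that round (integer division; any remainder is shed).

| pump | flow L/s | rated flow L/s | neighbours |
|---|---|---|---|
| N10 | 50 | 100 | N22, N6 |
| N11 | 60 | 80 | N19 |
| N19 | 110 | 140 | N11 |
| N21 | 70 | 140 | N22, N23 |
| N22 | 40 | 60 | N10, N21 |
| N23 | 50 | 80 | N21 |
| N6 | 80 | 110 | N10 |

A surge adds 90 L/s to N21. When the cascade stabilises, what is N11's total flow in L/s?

Round 1 — N21 at 160 > 140. N21 seizes.
  N21 sheds 160 L/s to N22, N23: 80 each.
    N22: 40+80 = 120 > 60
    N23: 50+80 = 130 > 80
Round 2 — N22, N23 seize.
  N22 sheds 120 L/s to N10: 120 each.
    N10: 50+120 = 170 > 100
  N23 sheds 130 L/s: no online neighbours, lost.
Round 3 — N10 seizes.
  N10 sheds 170 L/s to N6: 170 each.
    N6: 80+170 = 250 > 110
Round 4 — N6 seizes.
  N6 sheds 250 L/s: no online neighbours, lost.
No further seizures.

60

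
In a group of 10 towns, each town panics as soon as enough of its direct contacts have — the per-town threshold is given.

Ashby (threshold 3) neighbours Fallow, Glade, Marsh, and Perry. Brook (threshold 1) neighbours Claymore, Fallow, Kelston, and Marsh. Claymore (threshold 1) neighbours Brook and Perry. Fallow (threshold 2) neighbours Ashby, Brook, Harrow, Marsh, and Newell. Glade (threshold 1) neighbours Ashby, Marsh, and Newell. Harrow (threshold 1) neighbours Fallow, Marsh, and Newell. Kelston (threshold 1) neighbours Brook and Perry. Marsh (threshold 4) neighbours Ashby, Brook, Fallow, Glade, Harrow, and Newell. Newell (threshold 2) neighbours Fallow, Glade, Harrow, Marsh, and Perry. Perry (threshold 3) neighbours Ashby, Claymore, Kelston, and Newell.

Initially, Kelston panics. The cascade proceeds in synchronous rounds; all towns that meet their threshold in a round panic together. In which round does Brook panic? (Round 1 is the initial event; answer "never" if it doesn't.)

2

Round 1 — Kelston panics (initial).
Round 2 — checking thresholds:
  Brook: 1 of 4 neighbours ≥ 1, panics.
  Perry: 1 of 4 neighbours < 3, below threshold.
Round 3 — checking thresholds:
  Claymore: 1 of 2 neighbours ≥ 1, panics.
  Fallow: 1 of 5 neighbours < 2, below threshold.
  Marsh: 1 of 6 neighbours < 4, below threshold.
  Perry: 1 of 4 neighbours < 3, below threshold.
Round 4 — no new panics; cascade stops.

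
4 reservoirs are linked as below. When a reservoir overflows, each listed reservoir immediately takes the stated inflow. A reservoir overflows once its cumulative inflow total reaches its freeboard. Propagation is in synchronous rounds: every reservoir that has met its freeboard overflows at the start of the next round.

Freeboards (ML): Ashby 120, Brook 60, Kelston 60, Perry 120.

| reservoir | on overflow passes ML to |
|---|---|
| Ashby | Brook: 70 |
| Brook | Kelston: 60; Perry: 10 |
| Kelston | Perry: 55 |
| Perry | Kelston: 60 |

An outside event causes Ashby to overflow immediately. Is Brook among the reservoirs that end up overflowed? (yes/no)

yes

Round 1 — Ashby overflows (initial).
  Brook: +70 → 70 ≥ 60
Round 2 — Brook overflows.
  Kelston: +60 → 60 ≥ 60
  Perry: +10 → 10 < 120
Round 3 — Kelston overflows.
  Perry: +55 → 65 < 120
No further overflows.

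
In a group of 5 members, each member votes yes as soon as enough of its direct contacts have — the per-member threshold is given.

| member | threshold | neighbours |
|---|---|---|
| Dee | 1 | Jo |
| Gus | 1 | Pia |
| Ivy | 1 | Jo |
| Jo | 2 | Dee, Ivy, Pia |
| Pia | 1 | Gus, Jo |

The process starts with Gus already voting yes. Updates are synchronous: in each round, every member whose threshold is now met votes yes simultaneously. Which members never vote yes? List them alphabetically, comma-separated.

Round 1 — Gus votes yes (initial).
Round 2 — checking thresholds:
  Pia: 1 of 2 neighbours ≥ 1, votes yes.
Round 3 — no new yes votes; cascade stops.

Dee, Ivy, Jo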